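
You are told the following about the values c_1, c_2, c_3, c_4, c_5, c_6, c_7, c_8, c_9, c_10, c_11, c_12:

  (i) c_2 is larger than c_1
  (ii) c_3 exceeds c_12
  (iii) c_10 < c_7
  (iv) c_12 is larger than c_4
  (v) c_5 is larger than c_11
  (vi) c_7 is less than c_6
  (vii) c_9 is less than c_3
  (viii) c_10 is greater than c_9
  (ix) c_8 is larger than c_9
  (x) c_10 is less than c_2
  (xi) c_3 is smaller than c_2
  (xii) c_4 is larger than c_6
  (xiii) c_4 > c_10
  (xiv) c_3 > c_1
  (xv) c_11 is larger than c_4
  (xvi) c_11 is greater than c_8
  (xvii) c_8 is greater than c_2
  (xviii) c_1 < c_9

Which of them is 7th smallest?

c_12

The consecutive relations fix a unique order: c_1 < c_9 < c_10 < c_7 < c_6 < c_4 < c_12 < c_3 < c_2 < c_8 < c_11 < c_5.
The 7th smallest is c_12.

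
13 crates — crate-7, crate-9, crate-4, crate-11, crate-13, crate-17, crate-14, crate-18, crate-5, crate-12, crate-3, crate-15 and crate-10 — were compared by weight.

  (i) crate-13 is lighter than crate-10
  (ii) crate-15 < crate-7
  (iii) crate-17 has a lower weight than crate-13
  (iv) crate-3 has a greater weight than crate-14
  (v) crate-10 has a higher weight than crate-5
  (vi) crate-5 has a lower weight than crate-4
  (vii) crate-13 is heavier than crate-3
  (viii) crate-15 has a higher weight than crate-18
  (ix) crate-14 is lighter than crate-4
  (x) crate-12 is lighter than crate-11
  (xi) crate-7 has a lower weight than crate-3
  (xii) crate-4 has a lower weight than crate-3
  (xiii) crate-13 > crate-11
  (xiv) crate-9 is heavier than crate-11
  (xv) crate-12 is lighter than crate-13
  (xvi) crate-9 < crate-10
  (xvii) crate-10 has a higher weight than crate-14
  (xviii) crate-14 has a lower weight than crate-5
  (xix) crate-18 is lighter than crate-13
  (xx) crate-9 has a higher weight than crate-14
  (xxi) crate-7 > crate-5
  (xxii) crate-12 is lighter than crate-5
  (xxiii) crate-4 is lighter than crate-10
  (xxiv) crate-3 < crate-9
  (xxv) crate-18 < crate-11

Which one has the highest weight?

crate-10

Chaining downward from crate-10: directly below it, crate-14, crate-5, crate-4, crate-13, crate-9; then crate-18, crate-12, crate-17, crate-11, crate-3; then crate-7; then crate-15.
That covers every other element, and nothing is given above crate-10, so crate-10 is the highest weight.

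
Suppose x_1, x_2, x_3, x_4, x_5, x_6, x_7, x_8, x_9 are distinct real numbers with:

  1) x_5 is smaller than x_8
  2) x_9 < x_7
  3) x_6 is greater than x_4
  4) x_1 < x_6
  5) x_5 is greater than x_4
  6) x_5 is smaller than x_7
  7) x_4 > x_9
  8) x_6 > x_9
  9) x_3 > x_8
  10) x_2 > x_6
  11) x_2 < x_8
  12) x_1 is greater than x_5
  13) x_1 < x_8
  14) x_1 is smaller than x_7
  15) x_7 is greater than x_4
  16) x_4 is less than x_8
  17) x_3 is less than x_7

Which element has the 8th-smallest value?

Piecing the relations together gives one ordering: x_9 < x_4 < x_5 < x_1 < x_6 < x_2 < x_8 < x_3 < x_7.
The 8th smallest is x_3.

x_3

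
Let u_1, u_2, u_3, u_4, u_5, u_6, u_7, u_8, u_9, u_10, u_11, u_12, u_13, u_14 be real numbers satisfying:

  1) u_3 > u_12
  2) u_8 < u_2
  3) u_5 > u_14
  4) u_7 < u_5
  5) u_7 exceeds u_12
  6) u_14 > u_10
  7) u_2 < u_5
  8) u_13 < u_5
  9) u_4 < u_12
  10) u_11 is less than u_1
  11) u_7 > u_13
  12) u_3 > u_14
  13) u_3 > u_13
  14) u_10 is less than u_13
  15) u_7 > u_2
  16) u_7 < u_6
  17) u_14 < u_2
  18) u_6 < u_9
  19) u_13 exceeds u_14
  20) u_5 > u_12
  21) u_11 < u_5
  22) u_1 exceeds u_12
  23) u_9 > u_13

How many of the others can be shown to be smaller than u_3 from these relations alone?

5

The elements the relations force below u_3 are u_10, u_4, u_14, u_12, u_13 — no chain reaches any other.
That is 5.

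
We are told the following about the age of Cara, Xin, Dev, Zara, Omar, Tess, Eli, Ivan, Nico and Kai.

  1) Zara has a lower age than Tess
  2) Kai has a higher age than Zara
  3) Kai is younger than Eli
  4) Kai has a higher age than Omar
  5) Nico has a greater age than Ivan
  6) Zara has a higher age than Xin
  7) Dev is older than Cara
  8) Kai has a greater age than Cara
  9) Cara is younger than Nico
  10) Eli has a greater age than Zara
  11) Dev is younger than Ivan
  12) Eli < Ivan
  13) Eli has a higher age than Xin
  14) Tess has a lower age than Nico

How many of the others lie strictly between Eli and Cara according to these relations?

1

The relations place Cara below Eli. An element lies strictly between them when it is forced above Cara and also forced below Eli.
Above Cara: {Kai, Dev, Ivan, Nico}. Below Eli: {Xin, Zara, Omar, Kai}.
Intersection: {Kai} — 1.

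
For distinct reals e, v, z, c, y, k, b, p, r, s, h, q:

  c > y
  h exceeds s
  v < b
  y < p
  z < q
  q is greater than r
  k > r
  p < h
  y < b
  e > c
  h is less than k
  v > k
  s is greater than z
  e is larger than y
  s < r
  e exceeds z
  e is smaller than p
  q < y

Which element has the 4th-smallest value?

The consecutive relations fix a unique order: z < s < r < q < y < c < e < p < h < k < v < b.
The 4th smallest is q.

q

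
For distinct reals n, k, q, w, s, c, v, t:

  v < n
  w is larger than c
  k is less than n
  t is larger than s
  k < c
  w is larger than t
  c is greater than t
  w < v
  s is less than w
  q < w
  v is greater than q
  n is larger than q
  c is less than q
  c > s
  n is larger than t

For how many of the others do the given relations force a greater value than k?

The elements the relations force above k are c, q, w, v, n — no chain reaches any other.
That is 5.

5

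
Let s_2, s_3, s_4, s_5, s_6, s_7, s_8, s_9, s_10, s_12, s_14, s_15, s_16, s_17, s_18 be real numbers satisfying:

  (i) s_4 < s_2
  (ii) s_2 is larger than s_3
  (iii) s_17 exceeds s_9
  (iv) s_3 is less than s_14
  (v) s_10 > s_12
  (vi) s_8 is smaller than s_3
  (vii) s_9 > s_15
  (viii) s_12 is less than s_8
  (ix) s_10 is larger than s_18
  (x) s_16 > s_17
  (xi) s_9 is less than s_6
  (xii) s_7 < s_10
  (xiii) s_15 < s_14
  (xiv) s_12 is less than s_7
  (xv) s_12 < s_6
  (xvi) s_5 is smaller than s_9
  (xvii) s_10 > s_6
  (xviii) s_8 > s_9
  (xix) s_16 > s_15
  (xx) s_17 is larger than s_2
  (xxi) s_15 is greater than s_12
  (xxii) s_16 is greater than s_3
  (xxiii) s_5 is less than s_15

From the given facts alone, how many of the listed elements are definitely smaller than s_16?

From s_16 the given relations immediately reach s_15, s_3, s_17.
From those, s_5, s_12, s_9, s_8, s_2 — 8 in total.
From those, s_4 — 9 in total.
Nothing else is reachable below s_16; 9 in all.

9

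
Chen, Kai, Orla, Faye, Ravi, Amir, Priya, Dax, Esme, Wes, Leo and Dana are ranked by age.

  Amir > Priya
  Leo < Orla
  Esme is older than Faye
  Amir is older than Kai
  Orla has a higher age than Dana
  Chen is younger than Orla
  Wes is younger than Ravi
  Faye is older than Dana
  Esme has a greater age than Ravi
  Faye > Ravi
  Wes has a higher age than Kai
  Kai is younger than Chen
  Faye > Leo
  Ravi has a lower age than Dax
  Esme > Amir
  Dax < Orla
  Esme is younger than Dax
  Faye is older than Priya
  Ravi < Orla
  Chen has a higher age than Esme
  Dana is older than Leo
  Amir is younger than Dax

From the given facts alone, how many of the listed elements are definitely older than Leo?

6

Directly above Leo: Dana, Faye, Orla.
One step further: Esme (4 so far).
One step further: Dax, Chen (6 so far).
Nothing else is reachable above Leo; 6 in all.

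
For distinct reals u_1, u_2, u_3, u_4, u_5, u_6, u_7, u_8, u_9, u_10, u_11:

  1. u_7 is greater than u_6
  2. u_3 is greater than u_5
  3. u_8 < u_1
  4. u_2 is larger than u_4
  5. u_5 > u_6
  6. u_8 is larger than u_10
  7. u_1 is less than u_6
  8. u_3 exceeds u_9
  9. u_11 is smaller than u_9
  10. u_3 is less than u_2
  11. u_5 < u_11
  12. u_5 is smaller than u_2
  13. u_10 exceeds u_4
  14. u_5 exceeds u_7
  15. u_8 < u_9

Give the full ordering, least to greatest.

The consecutive links are each given: u_4 < u_10; u_10 < u_8; u_8 < u_1; u_1 < u_6; u_6 < u_7; u_7 < u_5; u_5 < u_11; u_11 < u_9; u_9 < u_3; u_3 < u_2.

u_4 < u_10 < u_8 < u_1 < u_6 < u_7 < u_5 < u_11 < u_9 < u_3 < u_2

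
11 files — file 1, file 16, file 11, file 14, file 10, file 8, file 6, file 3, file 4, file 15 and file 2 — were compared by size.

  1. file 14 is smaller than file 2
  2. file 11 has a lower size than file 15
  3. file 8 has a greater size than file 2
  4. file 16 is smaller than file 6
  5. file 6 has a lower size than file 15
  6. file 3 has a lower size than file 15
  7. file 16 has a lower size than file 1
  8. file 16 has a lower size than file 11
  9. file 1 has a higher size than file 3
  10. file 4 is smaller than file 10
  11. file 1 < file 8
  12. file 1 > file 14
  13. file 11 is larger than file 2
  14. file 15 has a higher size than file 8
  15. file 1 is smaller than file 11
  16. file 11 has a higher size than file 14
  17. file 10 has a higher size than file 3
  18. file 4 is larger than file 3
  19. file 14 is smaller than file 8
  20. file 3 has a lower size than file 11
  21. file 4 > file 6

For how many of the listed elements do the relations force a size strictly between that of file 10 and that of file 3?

1

Chaining upward from file 3 reaches: file 1, file 11, file 8, file 15, file 4.
Chaining downward from file 10 reaches: file 16, file 6, file 4.
Strictly between file 3 and file 10 are those in both lists: file 4 — 1 element.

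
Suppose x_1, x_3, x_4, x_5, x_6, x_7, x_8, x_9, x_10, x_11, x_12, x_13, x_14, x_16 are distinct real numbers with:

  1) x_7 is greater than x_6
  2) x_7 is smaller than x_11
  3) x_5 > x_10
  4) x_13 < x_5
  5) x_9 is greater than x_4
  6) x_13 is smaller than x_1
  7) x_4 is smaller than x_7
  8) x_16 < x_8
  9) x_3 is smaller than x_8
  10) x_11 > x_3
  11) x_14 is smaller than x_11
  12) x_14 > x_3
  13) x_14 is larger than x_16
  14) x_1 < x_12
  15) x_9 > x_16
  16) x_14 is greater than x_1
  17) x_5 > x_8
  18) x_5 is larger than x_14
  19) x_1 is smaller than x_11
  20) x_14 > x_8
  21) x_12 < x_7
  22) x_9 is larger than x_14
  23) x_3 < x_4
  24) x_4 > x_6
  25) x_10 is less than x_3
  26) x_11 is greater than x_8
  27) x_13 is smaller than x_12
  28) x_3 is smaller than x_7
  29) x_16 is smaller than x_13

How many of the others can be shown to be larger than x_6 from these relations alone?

4

From x_6 the given relations immediately reach x_4, x_7.
From those, x_9, x_11 — 4 in total.
No other element is forced above x_6 by the given relations, so the count is 4.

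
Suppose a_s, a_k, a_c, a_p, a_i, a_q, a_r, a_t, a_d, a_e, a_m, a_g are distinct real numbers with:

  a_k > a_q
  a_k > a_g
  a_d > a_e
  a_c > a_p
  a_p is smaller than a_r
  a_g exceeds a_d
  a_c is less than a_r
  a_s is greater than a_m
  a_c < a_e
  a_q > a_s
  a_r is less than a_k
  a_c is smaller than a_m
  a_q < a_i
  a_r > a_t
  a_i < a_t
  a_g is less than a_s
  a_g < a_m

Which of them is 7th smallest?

Piecing the relations together gives one ordering: a_p < a_c < a_e < a_d < a_g < a_m < a_s < a_q < a_i < a_t < a_r < a_k.
Counting 7 from the smallest end gives a_s.

a_s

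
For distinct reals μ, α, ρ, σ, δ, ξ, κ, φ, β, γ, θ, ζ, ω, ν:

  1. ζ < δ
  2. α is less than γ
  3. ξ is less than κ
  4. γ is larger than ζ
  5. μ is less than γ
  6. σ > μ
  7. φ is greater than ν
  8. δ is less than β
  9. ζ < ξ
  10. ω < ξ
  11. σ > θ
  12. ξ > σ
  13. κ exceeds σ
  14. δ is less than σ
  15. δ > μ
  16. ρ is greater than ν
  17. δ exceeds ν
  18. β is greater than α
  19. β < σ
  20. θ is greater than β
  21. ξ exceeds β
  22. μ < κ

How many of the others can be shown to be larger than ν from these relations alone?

From ν the given relations immediately reach ρ, φ, δ.
From those, β, σ — 5 in total.
From those, θ, ξ, κ — 8 in total.
No other element is forced above ν by the given relations, so the count is 8.

8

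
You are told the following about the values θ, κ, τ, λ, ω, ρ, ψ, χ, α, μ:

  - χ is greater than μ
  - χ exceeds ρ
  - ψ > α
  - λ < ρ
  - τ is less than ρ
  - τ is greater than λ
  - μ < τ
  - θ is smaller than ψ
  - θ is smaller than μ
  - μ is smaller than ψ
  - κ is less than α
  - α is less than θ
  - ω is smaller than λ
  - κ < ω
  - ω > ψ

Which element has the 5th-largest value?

ω

Piecing the relations together gives one ordering: κ < α < θ < μ < ψ < ω < λ < τ < ρ < χ.
The 5th largest is ω.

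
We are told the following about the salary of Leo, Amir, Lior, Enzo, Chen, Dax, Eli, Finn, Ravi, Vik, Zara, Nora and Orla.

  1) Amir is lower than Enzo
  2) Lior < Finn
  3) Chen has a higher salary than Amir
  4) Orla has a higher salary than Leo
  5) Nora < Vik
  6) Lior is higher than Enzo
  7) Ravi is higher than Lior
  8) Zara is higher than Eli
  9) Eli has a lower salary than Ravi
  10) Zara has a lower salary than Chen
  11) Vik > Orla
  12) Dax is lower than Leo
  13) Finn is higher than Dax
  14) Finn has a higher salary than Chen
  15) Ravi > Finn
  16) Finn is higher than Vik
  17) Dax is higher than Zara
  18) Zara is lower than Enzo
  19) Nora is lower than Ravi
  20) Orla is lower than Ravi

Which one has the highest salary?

Ravi

Eli is not greatest since Eli < Zara; Zara is not greatest since Zara < Dax; Dax is not greatest since Dax < Finn; Amir is not greatest since Amir < Chen; Leo is not greatest since Leo < Orla; Orla is not greatest since Orla < Vik; Nora is not greatest since Nora < Ravi; Chen is not greatest since Chen < Finn; Enzo is not greatest since Enzo < Lior; Vik is not greatest since Vik < Finn; Lior is not greatest since Lior < Ravi; Finn is not greatest since Finn < Ravi.
Only Ravi has nothing above it, so Ravi is the highest salary.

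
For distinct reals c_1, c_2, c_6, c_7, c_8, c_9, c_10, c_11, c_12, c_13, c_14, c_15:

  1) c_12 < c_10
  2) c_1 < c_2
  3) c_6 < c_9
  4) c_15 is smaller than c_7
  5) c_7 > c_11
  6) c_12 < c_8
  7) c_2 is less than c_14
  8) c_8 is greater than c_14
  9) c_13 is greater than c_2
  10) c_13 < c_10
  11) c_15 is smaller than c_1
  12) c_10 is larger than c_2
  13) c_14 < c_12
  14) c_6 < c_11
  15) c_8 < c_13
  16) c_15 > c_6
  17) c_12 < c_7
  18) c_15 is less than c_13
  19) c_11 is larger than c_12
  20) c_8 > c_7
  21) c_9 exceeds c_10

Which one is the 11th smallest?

The consecutive relations fix a unique order: c_6 < c_15 < c_1 < c_2 < c_14 < c_12 < c_11 < c_7 < c_8 < c_13 < c_10 < c_9.
The 11th smallest is c_10.

c_10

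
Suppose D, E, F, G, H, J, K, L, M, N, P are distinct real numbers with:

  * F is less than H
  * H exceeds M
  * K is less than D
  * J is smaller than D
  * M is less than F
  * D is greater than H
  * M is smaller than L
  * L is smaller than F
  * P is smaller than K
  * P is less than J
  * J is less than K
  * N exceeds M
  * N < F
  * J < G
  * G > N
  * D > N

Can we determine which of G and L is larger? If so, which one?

Following every chain through L: above L we get F, H, D; below L we get M.
G is not reached, and no chain runs the other way from G to L.
So the given relations leave the order of L and G undetermined.

undetermined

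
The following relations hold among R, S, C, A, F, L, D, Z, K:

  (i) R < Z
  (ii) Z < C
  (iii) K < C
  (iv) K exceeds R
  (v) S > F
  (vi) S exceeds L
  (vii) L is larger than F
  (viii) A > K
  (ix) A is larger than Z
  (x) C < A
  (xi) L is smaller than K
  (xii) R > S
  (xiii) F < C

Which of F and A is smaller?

F < L and L < S give F < S.
Then S < R extends the chain to R.
With R < K: F < L < S < R < K.
With K < C: F < L < S < R < K < C.
With C < A: F < L < S < R < K < C < A.
So F < A; F is the smaller of the two.

F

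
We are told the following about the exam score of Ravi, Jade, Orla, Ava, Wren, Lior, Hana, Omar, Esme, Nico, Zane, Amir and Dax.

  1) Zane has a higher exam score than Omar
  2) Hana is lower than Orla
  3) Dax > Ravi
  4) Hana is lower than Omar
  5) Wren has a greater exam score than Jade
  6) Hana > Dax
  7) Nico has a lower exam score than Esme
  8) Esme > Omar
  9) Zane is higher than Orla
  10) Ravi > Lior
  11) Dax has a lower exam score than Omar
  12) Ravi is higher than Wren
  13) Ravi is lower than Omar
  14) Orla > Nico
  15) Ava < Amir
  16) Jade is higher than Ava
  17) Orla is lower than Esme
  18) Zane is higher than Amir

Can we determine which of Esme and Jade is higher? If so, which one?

Esme

Jade < Wren and Wren < Ravi give Jade < Ravi.
Then Ravi < Dax extends the chain to Dax.
With Dax < Hana: Jade < Wren < Ravi < Dax < Hana.
Then Hana < Orla extends the chain to Orla.
Then Orla < Esme extends the chain to Esme.
So Esme is higher.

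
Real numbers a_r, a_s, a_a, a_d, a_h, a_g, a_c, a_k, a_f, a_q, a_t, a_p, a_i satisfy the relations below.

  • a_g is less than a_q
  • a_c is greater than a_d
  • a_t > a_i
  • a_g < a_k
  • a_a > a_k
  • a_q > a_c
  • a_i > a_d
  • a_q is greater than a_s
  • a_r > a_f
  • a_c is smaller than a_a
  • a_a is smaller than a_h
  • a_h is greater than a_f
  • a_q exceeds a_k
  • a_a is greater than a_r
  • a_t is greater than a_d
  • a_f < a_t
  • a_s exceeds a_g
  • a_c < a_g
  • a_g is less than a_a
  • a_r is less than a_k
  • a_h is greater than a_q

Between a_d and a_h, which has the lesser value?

a_d

a_d < a_c < a_g < a_k < a_q < a_h, by transitivity through a_c, a_g, a_k, a_q.
So a_d < a_h; a_d is the smaller of the two.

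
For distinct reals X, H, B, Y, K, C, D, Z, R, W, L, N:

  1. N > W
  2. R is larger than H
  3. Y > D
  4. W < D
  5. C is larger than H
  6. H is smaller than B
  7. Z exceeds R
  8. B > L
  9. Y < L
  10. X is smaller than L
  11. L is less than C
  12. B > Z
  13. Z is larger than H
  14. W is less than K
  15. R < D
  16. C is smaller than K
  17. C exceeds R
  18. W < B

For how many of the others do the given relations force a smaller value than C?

The elements the relations force below C are H, W, R, D, X, Y, L — no chain reaches any other.
That is 7.

7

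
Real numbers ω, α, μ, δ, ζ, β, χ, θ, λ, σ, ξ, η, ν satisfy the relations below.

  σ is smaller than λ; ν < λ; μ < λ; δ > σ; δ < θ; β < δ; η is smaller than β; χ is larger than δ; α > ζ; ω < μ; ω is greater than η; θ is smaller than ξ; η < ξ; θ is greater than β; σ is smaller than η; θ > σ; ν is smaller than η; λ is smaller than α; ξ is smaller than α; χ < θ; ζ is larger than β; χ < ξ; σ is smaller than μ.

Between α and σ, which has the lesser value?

Link the given pairs in sequence: σ < η; η < β; β < δ; δ < χ; χ < θ; θ < ξ; ξ < α.
Chaining these gives σ < η < β < δ < χ < θ < ξ < α.
So σ < α; σ is the smaller of the two.

σ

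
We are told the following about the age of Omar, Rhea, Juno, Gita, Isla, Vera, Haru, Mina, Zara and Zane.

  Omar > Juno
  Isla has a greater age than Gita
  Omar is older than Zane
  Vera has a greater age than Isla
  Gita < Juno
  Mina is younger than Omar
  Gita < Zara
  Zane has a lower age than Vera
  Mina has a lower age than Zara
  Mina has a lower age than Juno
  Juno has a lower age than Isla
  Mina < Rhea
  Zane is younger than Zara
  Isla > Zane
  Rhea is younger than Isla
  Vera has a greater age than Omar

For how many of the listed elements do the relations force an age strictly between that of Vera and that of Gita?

Chaining upward from Gita reaches: Juno, Zara, Omar, Isla.
Chaining downward from Vera reaches: Mina, Zane, Rhea, Juno, Omar, Isla.
Strictly between Gita and Vera are those in both lists: Juno, Omar, Isla — 3 elements.

3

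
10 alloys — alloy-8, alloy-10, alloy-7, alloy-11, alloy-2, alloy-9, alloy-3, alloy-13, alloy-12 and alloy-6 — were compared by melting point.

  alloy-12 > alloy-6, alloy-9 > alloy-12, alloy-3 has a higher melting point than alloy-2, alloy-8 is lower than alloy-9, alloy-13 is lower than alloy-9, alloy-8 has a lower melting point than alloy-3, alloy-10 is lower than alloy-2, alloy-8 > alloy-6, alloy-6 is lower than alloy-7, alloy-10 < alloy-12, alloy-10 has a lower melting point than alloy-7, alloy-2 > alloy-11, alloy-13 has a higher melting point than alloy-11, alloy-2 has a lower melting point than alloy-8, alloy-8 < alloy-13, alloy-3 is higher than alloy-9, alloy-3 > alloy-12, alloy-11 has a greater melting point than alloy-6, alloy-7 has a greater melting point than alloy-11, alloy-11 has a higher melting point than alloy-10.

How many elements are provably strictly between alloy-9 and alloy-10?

The relations place alloy-10 below alloy-9. An element lies strictly between them when it is forced above alloy-10 and also forced below alloy-9.
Above alloy-10: {alloy-11, alloy-2, alloy-7, alloy-8, alloy-13, alloy-12, alloy-3}. Below alloy-9: {alloy-6, alloy-11, alloy-2, alloy-8, alloy-13, alloy-12}.
Intersection: {alloy-11, alloy-2, alloy-8, alloy-13, alloy-12} — 5.

5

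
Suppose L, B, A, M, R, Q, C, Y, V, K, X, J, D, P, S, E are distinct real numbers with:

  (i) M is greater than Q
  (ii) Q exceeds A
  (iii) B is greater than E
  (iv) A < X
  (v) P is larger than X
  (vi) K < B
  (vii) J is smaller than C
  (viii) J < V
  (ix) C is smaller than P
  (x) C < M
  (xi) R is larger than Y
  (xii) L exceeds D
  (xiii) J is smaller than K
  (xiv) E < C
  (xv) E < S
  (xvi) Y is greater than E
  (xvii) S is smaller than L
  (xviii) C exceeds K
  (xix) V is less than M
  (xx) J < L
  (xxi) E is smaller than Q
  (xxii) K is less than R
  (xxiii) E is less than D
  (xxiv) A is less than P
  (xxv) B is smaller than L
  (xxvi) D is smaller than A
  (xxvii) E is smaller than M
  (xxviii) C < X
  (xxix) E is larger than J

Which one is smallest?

J

E is not least since J < E; K is not least since J < K; D is not least since E < D; A is not least since D < A; Q is not least since A < Q; C is not least since E < C; V is not least since J < V; B is not least since K < B; X is not least since A < X; Y is not least since E < Y; S is not least since E < S; R is not least since Y < R; L is not least since D < L; P is not least since X < P; M is not least since C < M.
Only J has nothing below it, so J is the smallest.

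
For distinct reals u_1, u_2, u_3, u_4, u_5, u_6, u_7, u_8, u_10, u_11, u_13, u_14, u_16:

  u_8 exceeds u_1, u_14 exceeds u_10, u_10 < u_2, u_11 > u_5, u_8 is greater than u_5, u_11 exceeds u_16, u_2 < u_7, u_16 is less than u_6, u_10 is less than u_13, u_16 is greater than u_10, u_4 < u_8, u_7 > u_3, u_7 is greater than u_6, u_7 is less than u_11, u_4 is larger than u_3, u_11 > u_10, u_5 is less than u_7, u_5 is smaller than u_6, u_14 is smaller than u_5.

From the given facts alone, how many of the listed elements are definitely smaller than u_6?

From u_6 the given relations immediately reach u_5, u_16.
From those, u_10, u_14 — 4 in total.
No other element is forced below u_6 by the given relations, so the count is 4.

4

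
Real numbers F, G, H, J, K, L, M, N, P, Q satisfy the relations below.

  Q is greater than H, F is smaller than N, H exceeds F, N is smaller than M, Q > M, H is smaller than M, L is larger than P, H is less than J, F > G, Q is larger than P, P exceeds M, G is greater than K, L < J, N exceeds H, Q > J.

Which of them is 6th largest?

N

Chaining the given pairs: K < G < F < H < N < M < P < L < J < Q.
The 6th largest is N.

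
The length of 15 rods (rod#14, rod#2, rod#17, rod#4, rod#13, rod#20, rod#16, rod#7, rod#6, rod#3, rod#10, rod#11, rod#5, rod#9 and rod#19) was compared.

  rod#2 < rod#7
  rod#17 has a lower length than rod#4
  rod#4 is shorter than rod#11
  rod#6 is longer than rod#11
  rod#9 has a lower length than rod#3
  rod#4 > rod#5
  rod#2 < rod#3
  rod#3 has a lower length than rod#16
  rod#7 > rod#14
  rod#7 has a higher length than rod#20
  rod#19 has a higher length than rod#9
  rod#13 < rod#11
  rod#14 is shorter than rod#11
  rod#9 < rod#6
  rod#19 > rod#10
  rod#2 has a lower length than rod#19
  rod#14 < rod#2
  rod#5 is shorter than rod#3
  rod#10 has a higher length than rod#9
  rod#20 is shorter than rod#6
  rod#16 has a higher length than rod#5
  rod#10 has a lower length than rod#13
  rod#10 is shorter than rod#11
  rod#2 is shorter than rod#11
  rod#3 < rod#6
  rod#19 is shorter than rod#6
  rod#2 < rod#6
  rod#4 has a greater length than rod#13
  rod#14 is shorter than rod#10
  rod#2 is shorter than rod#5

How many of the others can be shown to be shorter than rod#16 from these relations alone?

Directly below rod#16: rod#5, rod#3.
One step further: rod#2, rod#9 (4 so far).
One step further: rod#14 (5 so far).
Nothing else is reachable below rod#16; 5 in all.

5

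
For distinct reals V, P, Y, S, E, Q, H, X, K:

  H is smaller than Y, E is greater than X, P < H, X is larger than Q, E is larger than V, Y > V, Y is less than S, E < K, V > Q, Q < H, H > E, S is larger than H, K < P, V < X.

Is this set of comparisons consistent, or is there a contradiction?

consistent

Every relation is compatible with Q < V < X < E < K < P < H < Y < S; the set is consistent.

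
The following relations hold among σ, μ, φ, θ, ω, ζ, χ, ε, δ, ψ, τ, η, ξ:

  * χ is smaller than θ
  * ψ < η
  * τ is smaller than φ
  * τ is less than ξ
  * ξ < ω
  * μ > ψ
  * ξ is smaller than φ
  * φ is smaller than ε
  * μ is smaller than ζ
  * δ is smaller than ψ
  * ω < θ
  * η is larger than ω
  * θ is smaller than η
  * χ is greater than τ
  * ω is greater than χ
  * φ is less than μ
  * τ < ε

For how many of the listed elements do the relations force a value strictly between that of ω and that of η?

Chaining upward from ω reaches: θ.
Chaining downward from η reaches: τ, χ, δ, ψ, ξ, θ.
Strictly between ω and η are those in both lists: θ — 1 element.

1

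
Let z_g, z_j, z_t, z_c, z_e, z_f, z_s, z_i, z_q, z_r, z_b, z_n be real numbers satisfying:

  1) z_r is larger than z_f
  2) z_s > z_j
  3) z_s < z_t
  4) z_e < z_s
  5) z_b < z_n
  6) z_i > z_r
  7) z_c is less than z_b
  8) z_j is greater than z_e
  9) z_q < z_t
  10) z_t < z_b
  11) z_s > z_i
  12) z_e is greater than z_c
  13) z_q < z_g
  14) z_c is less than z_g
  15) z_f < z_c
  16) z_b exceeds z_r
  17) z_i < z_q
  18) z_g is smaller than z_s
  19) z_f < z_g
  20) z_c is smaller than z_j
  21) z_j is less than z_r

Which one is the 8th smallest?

z_g

The consecutive relations fix a unique order: z_f < z_c < z_e < z_j < z_r < z_i < z_q < z_g < z_s < z_t < z_b < z_n.
The 8th smallest is z_g.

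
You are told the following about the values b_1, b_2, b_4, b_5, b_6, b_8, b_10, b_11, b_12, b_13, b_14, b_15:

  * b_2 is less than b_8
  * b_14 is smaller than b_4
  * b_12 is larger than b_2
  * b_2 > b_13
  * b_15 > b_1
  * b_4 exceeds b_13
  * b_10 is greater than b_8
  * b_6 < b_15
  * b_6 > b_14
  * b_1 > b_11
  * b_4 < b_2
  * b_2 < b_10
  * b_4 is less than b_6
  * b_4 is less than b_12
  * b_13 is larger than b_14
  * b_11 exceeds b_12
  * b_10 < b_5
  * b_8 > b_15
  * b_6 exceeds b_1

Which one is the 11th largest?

b_13

The consecutive relations fix a unique order: b_14 < b_13 < b_4 < b_2 < b_12 < b_11 < b_1 < b_6 < b_15 < b_8 < b_10 < b_5.
Counting 11 from the largest end gives b_13.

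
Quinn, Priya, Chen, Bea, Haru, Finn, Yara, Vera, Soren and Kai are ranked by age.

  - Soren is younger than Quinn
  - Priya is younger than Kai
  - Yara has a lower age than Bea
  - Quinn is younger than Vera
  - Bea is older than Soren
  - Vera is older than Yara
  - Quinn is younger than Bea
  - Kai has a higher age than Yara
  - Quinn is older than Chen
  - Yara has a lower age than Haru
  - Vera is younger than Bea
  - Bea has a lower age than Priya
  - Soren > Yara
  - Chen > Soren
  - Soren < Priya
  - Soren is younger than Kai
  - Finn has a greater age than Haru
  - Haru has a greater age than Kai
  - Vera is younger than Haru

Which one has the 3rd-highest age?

Kai

Chaining the given pairs: Yara < Soren < Chen < Quinn < Vera < Bea < Priya < Kai < Haru < Finn.
The 3rd largest is Kai.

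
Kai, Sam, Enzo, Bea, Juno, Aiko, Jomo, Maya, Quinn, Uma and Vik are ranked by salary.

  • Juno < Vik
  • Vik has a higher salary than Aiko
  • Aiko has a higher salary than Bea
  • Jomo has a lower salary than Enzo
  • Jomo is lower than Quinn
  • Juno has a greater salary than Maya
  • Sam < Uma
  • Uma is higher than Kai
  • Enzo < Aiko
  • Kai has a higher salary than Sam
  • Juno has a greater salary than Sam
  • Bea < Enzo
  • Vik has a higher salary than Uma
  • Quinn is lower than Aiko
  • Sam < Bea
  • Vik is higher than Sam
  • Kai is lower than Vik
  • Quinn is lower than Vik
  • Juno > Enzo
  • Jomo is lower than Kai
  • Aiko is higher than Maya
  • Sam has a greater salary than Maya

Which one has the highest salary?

Chaining downward from Vik: directly below it, Sam, Quinn, Kai, Uma, Aiko, Juno; then Jomo, Maya, Bea, Enzo.
That covers every other element, and nothing is given above Vik, so Vik is the highest salary.

Vik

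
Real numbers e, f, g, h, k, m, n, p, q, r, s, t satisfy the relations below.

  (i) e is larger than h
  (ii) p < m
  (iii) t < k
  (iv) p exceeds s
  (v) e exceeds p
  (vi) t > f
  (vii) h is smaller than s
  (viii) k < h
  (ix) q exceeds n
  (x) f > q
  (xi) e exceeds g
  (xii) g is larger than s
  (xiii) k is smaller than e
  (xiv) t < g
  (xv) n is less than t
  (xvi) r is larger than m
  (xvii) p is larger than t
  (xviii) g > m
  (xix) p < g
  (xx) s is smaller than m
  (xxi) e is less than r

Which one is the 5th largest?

Chaining the given pairs: n < q < f < t < k < h < s < p < m < g < e < r.
Counting 5 from the largest end gives p.

p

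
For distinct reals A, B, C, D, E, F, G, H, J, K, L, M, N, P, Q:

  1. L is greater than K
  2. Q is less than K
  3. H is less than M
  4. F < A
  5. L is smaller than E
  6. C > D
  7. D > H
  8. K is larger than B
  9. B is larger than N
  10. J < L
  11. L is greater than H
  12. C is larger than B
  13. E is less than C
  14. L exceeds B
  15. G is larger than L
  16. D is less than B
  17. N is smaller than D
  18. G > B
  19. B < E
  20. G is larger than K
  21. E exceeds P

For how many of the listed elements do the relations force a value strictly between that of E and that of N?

4

Chaining upward from N reaches: D, B, K, L, C, G.
Chaining downward from E reaches: J, H, P, D, Q, B, K, L.
Strictly between N and E are those in both lists: D, B, K, L — 4 elements.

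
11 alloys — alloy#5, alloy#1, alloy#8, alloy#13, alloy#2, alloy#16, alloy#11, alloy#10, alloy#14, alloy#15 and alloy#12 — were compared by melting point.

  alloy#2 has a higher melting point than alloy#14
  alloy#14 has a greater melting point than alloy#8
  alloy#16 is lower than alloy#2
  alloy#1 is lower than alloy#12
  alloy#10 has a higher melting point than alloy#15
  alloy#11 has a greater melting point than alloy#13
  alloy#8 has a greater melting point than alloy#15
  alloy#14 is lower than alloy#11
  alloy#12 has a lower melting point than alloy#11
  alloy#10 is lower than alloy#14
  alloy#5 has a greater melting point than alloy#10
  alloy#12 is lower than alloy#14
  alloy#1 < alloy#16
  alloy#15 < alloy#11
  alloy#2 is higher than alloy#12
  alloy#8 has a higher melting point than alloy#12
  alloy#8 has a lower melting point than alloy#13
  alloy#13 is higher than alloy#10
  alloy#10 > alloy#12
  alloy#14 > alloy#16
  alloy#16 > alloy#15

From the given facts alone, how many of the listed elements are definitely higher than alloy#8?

4

Directly above alloy#8: alloy#14, alloy#13.
One step further: alloy#11, alloy#2 (4 so far).
No other element is forced above alloy#8 by the given relations, so the count is 4.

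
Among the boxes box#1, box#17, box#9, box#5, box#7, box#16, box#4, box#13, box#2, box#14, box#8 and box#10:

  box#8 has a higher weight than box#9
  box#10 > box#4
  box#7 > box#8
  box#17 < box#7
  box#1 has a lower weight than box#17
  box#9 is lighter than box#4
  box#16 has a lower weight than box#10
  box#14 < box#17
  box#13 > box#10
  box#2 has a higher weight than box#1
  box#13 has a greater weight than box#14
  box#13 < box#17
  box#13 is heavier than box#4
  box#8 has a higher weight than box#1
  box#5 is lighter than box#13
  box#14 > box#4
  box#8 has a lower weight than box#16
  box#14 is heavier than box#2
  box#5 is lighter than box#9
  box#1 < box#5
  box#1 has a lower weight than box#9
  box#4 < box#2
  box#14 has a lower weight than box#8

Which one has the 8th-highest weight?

box#2

The consecutive relations fix a unique order: box#1 < box#5 < box#9 < box#4 < box#2 < box#14 < box#8 < box#16 < box#10 < box#13 < box#17 < box#7.
The 8th largest is box#2.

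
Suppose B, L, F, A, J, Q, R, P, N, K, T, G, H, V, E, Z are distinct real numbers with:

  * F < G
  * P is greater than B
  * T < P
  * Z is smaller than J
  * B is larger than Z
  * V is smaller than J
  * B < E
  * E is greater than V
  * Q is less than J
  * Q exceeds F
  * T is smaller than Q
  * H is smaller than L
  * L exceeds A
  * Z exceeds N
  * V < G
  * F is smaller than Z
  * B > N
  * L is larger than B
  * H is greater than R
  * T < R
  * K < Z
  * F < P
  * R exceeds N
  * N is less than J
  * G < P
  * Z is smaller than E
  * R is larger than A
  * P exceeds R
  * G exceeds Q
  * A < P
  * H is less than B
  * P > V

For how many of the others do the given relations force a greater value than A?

6

From A the given relations immediately reach R, L, P.
From those, H — 4 in total.
From those, B — 5 in total.
From those, E — 6 in total.
No other element is forced above A by the given relations, so the count is 6.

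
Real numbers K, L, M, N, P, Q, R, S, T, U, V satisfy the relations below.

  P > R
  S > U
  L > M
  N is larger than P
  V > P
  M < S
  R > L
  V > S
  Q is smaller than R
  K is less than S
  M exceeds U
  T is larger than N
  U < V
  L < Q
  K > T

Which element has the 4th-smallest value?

Q

Chaining the given pairs: U < M < L < Q < R < P < N < T < K < S < V.
The 4th smallest is Q.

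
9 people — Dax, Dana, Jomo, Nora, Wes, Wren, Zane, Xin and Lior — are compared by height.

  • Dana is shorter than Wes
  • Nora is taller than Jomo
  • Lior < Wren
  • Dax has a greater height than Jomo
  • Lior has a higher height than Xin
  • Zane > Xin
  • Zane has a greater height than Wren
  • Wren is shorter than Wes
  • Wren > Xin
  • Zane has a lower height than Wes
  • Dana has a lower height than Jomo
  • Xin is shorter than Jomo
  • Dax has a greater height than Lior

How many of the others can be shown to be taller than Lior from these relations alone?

From Lior the given relations immediately reach Wren, Dax.
From those, Zane, Wes — 4 in total.
No other element is forced above Lior by the given relations, so the count is 4.

4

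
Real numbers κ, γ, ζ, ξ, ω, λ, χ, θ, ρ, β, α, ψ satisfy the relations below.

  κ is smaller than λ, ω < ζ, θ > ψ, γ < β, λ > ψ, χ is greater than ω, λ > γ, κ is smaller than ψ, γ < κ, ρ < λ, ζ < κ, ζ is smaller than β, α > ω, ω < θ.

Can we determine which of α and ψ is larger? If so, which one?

undetermined

Following every chain through ψ: above ψ we get λ, θ; below ψ we get γ, ω, ζ, κ.
α is not reached, and no chain runs the other way from α to ψ.
So the given relations leave the order of ψ and α undetermined.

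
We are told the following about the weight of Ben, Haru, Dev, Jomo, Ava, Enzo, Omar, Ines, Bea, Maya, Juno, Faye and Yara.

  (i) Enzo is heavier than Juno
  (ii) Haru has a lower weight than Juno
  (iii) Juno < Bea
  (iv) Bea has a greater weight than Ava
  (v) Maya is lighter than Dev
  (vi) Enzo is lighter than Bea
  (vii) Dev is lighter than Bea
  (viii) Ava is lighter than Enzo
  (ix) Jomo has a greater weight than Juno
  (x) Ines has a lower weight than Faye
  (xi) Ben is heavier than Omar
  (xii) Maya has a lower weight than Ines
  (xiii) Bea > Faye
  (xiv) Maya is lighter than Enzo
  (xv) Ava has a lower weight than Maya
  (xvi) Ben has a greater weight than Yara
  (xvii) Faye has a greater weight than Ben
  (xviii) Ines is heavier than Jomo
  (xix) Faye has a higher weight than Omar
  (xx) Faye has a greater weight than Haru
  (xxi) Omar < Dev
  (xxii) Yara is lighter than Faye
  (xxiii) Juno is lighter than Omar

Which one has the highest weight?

Haru is not greatest since Haru < Juno; Juno is not greatest since Juno < Bea; Ava is not greatest since Ava < Enzo; Maya is not greatest since Maya < Enzo; Jomo is not greatest since Jomo < Ines; Omar is not greatest since Omar < Faye; Ines is not greatest since Ines < Faye; Enzo is not greatest since Enzo < Bea; Yara is not greatest since Yara < Ben; Ben is not greatest since Ben < Faye; Faye is not greatest since Faye < Bea; Dev is not greatest since Dev < Bea.
Only Bea has nothing above it, so Bea is the highest weight.

Bea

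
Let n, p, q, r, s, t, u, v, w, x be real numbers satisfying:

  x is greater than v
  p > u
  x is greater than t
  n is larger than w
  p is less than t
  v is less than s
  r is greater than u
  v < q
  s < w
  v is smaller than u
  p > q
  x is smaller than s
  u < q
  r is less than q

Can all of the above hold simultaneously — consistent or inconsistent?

Every relation is compatible with v < u < r < q < p < t < x < s < w < n; the set is consistent.

consistent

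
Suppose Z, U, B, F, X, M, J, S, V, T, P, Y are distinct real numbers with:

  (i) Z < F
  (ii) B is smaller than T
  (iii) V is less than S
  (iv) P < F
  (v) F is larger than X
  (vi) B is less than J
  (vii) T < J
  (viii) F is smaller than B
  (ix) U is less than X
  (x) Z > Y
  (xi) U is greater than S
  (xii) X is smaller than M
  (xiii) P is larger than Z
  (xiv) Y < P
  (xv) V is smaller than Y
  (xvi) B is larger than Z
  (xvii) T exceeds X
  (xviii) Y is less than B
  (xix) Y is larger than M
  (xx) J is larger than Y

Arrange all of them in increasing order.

V < S < U < X < M < Y < Z < P < F < B < T < J

The consecutive links are each given: V < S; S < U; U < X; X < M; M < Y; Y < Z; Z < P; P < F; F < B; B < T; T < J.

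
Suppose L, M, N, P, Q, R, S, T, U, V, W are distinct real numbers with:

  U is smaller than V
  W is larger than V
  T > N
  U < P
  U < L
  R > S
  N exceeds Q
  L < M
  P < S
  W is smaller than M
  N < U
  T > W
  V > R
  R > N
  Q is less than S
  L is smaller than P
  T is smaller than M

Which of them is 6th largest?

The consecutive relations fix a unique order: Q < N < U < L < P < S < R < V < W < T < M.
The 6th largest is S.

S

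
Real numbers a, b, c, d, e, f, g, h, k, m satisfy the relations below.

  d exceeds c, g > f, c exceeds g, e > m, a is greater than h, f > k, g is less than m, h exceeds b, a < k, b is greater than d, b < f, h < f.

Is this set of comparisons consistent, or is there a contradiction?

We have g < c stated directly, yet also c < d < b < h < a < k < f < g by chaining the others — so c < g. Contradiction.

inconsistent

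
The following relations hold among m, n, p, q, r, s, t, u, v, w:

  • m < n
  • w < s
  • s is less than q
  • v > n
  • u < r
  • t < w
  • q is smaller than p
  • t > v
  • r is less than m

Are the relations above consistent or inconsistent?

consistent

Every relation is compatible with u < r < m < n < v < t < w < s < q < p; the set is consistent.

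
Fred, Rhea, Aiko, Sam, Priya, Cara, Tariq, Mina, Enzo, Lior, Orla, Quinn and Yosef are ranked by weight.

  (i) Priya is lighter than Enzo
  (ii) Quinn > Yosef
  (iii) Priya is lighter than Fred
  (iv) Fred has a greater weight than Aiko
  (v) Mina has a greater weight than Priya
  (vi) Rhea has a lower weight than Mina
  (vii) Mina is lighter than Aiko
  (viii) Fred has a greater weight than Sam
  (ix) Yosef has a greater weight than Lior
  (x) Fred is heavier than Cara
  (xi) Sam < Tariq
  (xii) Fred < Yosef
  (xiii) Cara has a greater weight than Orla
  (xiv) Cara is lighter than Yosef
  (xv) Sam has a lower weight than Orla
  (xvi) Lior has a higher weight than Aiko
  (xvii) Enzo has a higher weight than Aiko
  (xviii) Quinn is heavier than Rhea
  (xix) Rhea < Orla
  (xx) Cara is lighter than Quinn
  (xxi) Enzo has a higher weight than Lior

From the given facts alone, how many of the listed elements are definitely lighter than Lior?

4

Directly below Lior: Aiko.
One step further: Mina (2 so far).
One step further: Priya, Rhea (4 so far).
Nothing else is reachable below Lior; 4 in all.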